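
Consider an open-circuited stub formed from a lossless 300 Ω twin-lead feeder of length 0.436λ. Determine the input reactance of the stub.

X_in ≈ 705 Ω (inductive)

βl = 2π × 0.436 = 157°
tan(βl) = -0.425
For an open-circuited stub, Z_in = −jZ_0·cot(βl) = −jZ_0/tan(βl)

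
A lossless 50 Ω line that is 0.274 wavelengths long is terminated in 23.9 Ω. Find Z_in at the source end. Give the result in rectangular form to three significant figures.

Z_in ≈ 97.2 − j23.3 Ω

βl = 2π × 0.274 = 98.6°
tan(βl) = tan(98.6°) = -6.58
Z_in = Z_0·(Z_L + jZ_0·tanβl)/(Z_0 + jZ_L·tanβl)
     = 50·(23.9 − j329)/(50 − j157)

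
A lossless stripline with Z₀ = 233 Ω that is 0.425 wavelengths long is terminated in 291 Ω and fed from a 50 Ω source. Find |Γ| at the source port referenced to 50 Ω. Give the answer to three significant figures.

|Γ| ≈ 0.687

βl = 2π × 0.425 = 153°
tan(βl) = -0.51
Z_in = Z_0·(Z_L + jZ_0·tanβl)/(Z_0 + jZ_L·tanβl) = 261 + j47.3 Ω
Γ_s = (Z_in − Z_s)/(Z_in + Z_s) = (211 + j47.3)/(311 + j47.3), |Γ_s| = 0.687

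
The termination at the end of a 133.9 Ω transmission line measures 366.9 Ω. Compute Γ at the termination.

Γ = 0.465

Γ = (Z_L − Z_0)/(Z_L + Z_0) = (366.9 − 133.9)/(366.9 + 133.9) = 233/500.8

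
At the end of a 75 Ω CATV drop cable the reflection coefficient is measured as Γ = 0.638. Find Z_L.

Z_L ≈ 339 Ω

Z_L = Z_0·(1 + Γ)/(1 − Γ) = 75·(1.64)/(0.362)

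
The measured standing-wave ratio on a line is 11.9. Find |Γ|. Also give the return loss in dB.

|Γ| ≈ 0.845; return loss ≈ 1.46 dB

|Γ| = (S − 1)/(S + 1) = (11.9 − 1)/(11.9 + 1) = 10.9/12.9
RL = −20·log₁₀|Γ| = −20·log₁₀(0.845)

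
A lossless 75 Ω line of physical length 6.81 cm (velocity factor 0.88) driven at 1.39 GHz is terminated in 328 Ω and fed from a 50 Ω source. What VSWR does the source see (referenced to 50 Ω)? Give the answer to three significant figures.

λ = v/f = 0.88·c / 1.39 GHz = 0.19 m
βl = 2π·l/λ = 2π × 0.359 = 129°
tan(βl) = -1.23
Z_in = Z_0·(Z_L + jZ_0·tanβl)/(Z_0 + jZ_L·tanβl) = 27.5 + j55.8 Ω
Γ_s = (Z_in − Z_s)/(Z_in + Z_s) = (-22.5 + j55.8)/(77.5 + j55.8), |Γ_s| = 0.63
VSWR = (1 + |Γ_s|)/(1 − |Γ_s|)

VSWR ≈ 4.4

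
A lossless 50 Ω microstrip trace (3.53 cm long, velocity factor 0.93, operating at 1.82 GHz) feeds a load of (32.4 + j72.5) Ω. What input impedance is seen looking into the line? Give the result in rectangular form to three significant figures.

Z_in ≈ 15.1 − j37.1 Ω

λ = v/f = 0.93·c / 1.82 GHz = 0.153 m
βl = 2π·l/λ = 2π × 0.23 = 82.9°
tan(βl) = tan(82.9°) = 8.03
Z_in = Z_0·(Z_L + jZ_0·tanβl)/(Z_0 + jZ_L·tanβl)
     = 50·(32.4 + j474)/(-532 + j260)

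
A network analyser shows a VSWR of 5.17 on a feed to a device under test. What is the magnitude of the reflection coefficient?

|Γ| ≈ 0.676

|Γ| = (S − 1)/(S + 1) = (5.17 − 1)/(5.17 + 1) = 4.17/6.17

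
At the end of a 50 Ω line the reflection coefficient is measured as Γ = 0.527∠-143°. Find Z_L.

Z_L ≈ 17 − j15 Ω

Z_L = Z_0·(1 + Γ)/(1 − Γ) = 50·(0.579 − j0.317)/(1.42 + j0.317)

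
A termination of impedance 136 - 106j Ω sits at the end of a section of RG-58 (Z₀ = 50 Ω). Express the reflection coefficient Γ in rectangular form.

Γ ≈ 0.594 − j0.231

Γ = (Z_L − Z_0)/(Z_L + Z_0) = (86 − j106)/(186 − j106)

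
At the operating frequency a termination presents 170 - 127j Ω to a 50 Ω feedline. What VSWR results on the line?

VSWR ≈ 5.41

Γ = (Z_L − Z_0)/(Z_L + Z_0) = (120 − j127)/(220 − j127)
|Γ| = 175/254 = 0.688
VSWR = (1 + |Γ|)/(1 − |Γ|) = 1.69/0.312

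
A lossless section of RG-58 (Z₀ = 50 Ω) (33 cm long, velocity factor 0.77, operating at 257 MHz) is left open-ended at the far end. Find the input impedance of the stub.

Z_in ≈ +j45.3 Ω

λ = v/f = 0.77·c / 257 MHz = 0.899 m
βl = 2π·l/λ = 2π × 0.367 = 132°
tan(βl) = -1.1
For an open-ended stub, Z_in = −jZ_0·cot(βl) = −jZ_0/tan(βl)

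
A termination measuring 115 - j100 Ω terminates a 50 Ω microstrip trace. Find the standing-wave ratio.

Γ = (Z_L − Z_0)/(Z_L + Z_0) = (65 − j100)/(165 − j100)
|Γ| = 119/193 = 0.618
VSWR = (1 + |Γ|)/(1 − |Γ|) = 1.62/0.382

VSWR ≈ 4.24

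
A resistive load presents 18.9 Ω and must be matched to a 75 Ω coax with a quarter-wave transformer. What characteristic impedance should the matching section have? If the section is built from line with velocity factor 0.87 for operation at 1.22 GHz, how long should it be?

Z_qwt = √(Z_0·R_L) = √(75 × 18.9) = √1418
λ = 0.87·c/f = 0.214 m, so l = λ/4 = 0.0535 m

Z_qwt ≈ 37.6 Ω; length ≈ 5.35 cm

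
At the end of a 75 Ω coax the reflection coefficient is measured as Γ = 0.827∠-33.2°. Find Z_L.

Z_L = Z_0·(1 + Γ)/(1 − Γ) = 75·(1.69 − j0.453)/(0.308 + j0.453)

Z_L ≈ 79 − j226 Ω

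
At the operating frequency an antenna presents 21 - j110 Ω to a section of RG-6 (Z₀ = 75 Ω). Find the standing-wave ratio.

Γ = (Z_L − Z_0)/(Z_L + Z_0) = (-54 − j110)/(96 − j110)
|Γ| = 123/146 = 0.839
VSWR = (1 + |Γ|)/(1 − |Γ|) = 1.84/0.161

VSWR ≈ 11.4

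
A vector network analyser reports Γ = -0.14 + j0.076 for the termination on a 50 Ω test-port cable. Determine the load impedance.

Z_L ≈ 37.3 + j5.82 Ω

Z_L = Z_0·(1 + Γ)/(1 − Γ) = 50·(0.86 + j0.076)/(1.14 − j0.076)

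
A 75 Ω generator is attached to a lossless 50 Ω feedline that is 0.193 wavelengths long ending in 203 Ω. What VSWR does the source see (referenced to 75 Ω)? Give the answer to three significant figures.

VSWR ≈ 5.69

βl = 2π × 0.193 = 69.5°
tan(βl) = 2.67
Z_in = Z_0·(Z_L + jZ_0·tanβl)/(Z_0 + jZ_L·tanβl) = 13.9 − j17.4 Ω
Γ_s = (Z_in − Z_s)/(Z_in + Z_s) = (-61.1 − j17.4)/(88.9 − j17.4), |Γ_s| = 0.701
VSWR = (1 + |Γ_s|)/(1 − |Γ_s|)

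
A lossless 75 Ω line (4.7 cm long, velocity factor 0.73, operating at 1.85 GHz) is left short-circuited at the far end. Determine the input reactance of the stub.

X_in ≈ -56.7 Ω (capacitive)

λ = v/f = 0.73·c / 1.85 GHz = 0.118 m
βl = 2π·l/λ = 2π × 0.397 = 143°
tan(βl) = -0.755
For a short-circuited stub, Z_in = jZ_0·tan(βl)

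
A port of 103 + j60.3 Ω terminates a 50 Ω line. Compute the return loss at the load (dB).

RL ≈ 6.23 dB

Γ = (53 + j60.3)/(153 + j60.3), |Γ| = 0.488
RL = −20·log₁₀|Γ| = −20·log₁₀(0.488)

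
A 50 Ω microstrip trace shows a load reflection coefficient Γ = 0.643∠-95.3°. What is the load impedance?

Z_L = Z_0·(1 + Γ)/(1 − Γ) = 50·(0.941 − j0.64)/(1.06 + j0.64)

Z_L ≈ 19.1 − j41.8 Ω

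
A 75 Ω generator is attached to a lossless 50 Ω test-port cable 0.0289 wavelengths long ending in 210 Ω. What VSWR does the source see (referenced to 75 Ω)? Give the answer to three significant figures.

VSWR ≈ 2.92

βl = 2π × 0.0289 = 10.4°
tan(βl) = 0.184
Z_in = Z_0·(Z_L + jZ_0·tanβl)/(Z_0 + jZ_L·tanβl) = 136 − j95.8 Ω
Γ_s = (Z_in − Z_s)/(Z_in + Z_s) = (61.1 − j95.8)/(211 − j95.8), |Γ_s| = 0.49
VSWR = (1 + |Γ_s|)/(1 − |Γ_s|)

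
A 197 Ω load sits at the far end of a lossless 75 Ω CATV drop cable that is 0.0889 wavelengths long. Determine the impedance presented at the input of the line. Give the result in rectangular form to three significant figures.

Z_in ≈ 74.1 − j74.8 Ω

βl = 2π × 0.0889 = 32°
tan(βl) = tan(32°) = 0.625
Z_in = Z_0·(Z_L + jZ_0·tanβl)/(Z_0 + jZ_L·tanβl)
     = 75·(197 + j46.9)/(75 + j123)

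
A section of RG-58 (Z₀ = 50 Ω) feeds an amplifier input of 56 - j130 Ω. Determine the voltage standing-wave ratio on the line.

VSWR ≈ 7.92

Γ = (Z_L − Z_0)/(Z_L + Z_0) = (6 − j130)/(106 − j130)
|Γ| = 130/168 = 0.776
VSWR = (1 + |Γ|)/(1 − |Γ|) = 1.78/0.224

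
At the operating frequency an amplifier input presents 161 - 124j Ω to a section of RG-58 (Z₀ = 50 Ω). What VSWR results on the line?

VSWR ≈ 5.25

Γ = (Z_L − Z_0)/(Z_L + Z_0) = (111 − j124)/(211 − j124)
|Γ| = 166/245 = 0.68
VSWR = (1 + |Γ|)/(1 − |Γ|) = 1.68/0.32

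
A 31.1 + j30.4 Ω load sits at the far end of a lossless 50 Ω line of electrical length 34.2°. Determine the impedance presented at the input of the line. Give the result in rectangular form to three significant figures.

Z_in ≈ 86.9 + j47.1 Ω

tan(βl) = tan(34.2°) = 0.68
Z_in = Z_0·(Z_L + jZ_0·tanβl)/(Z_0 + jZ_L·tanβl)
     = 50·(31.1 + j64.4)/(29.3 + j21.1)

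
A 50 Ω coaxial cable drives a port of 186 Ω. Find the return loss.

Γ = (186 − 50)/(186 + 50) = 0.576
RL = −20·log₁₀|Γ| = −20·log₁₀(0.576)

RL ≈ 4.79 dB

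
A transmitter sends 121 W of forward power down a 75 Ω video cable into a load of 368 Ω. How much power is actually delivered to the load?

Γ = (368 − 75)/(368 + 75) = 0.661
|Γ|² = 0.437
P_refl = |Γ|²·P_inc = 52.9 W, P_del = (1 − |Γ|²)·P_inc = 68.1 W

P_delivered ≈ 68.1 W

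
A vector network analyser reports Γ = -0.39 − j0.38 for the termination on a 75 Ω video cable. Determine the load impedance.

Z_L ≈ 25.4 − j27.5 Ω

Z_L = Z_0·(1 + Γ)/(1 − Γ) = 75·(0.61 − j0.38)/(1.39 + j0.38)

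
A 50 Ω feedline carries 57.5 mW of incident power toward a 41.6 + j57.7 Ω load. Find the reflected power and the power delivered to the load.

P_reflected ≈ 16.7 mW; P_delivered ≈ 40.8 mW

|Γ| = |(-8.4 + j57.7)/(91.6 + j57.7)| = 0.539
|Γ|² = 0.29
P_refl = |Γ|²·P_inc = 16.7 mW, P_del = (1 − |Γ|²)·P_inc = 40.8 mW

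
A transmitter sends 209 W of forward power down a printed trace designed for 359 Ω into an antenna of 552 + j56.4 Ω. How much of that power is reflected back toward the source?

|Γ| = |(193 + j56.4)/(911 + j56.4)| = 0.22
|Γ|² = 0.0485
P_refl = |Γ|²·P_inc = 10.1 W, P_del = (1 − |Γ|²)·P_inc = 199 W

P_reflected ≈ 10.1 W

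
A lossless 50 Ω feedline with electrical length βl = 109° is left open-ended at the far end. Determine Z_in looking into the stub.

Z_in ≈ +j17.2 Ω

tan(βl) = -2.9
For an open-ended stub, Z_in = −jZ_0·cot(βl) = −jZ_0/tan(βl)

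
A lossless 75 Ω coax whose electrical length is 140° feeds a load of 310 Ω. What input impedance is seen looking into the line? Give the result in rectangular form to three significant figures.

tan(βl) = tan(140°) = -0.839
Z_in = Z_0·(Z_L + jZ_0·tanβl)/(Z_0 + jZ_L·tanβl)
     = 75·(310 − j62.9)/(75 − j260)

Z_in ≈ 40.5 + j77.7 Ω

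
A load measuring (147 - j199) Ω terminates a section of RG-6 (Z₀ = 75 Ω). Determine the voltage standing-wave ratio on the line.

VSWR ≈ 5.89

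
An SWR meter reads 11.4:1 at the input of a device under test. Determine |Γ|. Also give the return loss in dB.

|Γ| ≈ 0.839; return loss ≈ 1.53 dB

|Γ| = (S − 1)/(S + 1) = (11.4 − 1)/(11.4 + 1) = 10.4/12.4
RL = −20·log₁₀|Γ| = −20·log₁₀(0.839)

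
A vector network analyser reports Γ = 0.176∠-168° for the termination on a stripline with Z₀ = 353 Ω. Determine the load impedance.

Z_L ≈ 249 − j18.8 Ω

Z_L = Z_0·(1 + Γ)/(1 − Γ) = 353·(0.828 − j0.0366)/(1.17 + j0.0366)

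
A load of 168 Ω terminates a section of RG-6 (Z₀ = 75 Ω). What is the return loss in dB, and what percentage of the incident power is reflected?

Γ = (168 − 75)/(168 + 75) = 0.383
RL = −20·log₁₀(0.383) = 8.34 dB
P_refl/P_inc = |Γ|² = 0.146

RL ≈ 8.34 dB; 14.6% of incident power reflected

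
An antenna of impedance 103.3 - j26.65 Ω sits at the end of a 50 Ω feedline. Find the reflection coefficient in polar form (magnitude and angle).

Γ = (Z_L − Z_0)/(Z_L + Z_0) = (53.3 − j26.65)/(153.3 − j26.65)
|Γ| = 59.6/156 = 0.383

Γ ≈ 0.383 ∠ -16.7°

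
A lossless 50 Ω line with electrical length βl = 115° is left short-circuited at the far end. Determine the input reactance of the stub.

X_in ≈ -107 Ω (capacitive)

tan(βl) = -2.14
For a short-circuited stub, Z_in = jZ_0·tan(βl)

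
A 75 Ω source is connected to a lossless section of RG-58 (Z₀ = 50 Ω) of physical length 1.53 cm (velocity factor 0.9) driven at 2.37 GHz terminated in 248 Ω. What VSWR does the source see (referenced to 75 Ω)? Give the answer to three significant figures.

VSWR ≈ 5.65

λ = v/f = 0.9·c / 2.37 GHz = 0.114 m
βl = 2π·l/λ = 2π × 0.134 = 48.3°
tan(βl) = 1.12
Z_in = Z_0·(Z_L + jZ_0·tanβl)/(Z_0 + jZ_L·tanβl) = 17.5 − j41.3 Ω
Γ_s = (Z_in − Z_s)/(Z_in + Z_s) = (-57.5 − j41.3)/(92.5 − j41.3), |Γ_s| = 0.699
VSWR = (1 + |Γ_s|)/(1 − |Γ_s|)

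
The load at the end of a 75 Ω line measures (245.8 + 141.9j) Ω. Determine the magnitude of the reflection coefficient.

Γ = (Z_L − Z_0)/(Z_L + Z_0) = (170.8 + j141.9)/(320.8 + j141.9)
|Γ| = 222/351

|Γ| ≈ 0.633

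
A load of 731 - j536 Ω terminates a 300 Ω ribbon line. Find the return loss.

RL ≈ 4.56 dB

Γ = (431 − j536)/(1031 − j536), |Γ| = 0.592
RL = −20·log₁₀|Γ| = −20·log₁₀(0.592)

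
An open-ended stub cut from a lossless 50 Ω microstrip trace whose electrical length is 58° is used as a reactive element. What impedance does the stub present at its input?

Z_in ≈ −j31.2 Ω

tan(βl) = 1.6
For an open-ended stub, Z_in = −jZ_0·cot(βl) = −jZ_0/tan(βl)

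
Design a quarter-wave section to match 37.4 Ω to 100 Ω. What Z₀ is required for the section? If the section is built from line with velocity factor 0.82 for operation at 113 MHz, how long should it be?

Z_qwt ≈ 61.2 Ω; length ≈ 54.4 cm

Z_qwt = √(Z_0·R_L) = √(100 × 37.4) = √3740
λ = 0.82·c/f = 2.18 m, so l = λ/4 = 0.544 m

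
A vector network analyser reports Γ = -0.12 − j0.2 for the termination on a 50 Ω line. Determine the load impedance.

Z_L ≈ 36.5 − j15.5 Ω

Z_L = Z_0·(1 + Γ)/(1 − Γ) = 50·(0.88 − j0.2)/(1.12 + j0.2)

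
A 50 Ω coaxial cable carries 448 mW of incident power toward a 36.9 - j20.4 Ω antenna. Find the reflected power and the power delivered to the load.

P_reflected ≈ 33 mW; P_delivered ≈ 415 mW

|Γ| = |(-13.1 − j20.4)/(86.9 − j20.4)| = 0.272
|Γ|² = 0.0738
P_refl = |Γ|²·P_inc = 33 mW, P_del = (1 − |Γ|²)·P_inc = 415 mW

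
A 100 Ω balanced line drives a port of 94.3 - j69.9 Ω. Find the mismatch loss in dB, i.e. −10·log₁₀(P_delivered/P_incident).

mismatch loss ≈ 0.532 dB

Γ = (-5.7 − j69.9)/(194.3 − j69.9), |Γ| = 0.34
|Γ|² = 0.115, so P_del/P_inc = 1 − |Γ|² = 0.885
ML = −10·log₁₀(1 − |Γ|²)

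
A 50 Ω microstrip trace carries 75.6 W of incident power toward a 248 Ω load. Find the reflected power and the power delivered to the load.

Γ = (248 − 50)/(248 + 50) = 0.664
|Γ|² = 0.441
P_refl = |Γ|²·P_inc = 33.4 W, P_del = (1 − |Γ|²)·P_inc = 42.2 W

P_reflected ≈ 33.4 W; P_delivered ≈ 42.2 W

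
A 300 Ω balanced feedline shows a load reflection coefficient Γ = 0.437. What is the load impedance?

Z_L = Z_0·(1 + Γ)/(1 − Γ) = 300·(1.44)/(0.563)

Z_L ≈ 766 Ω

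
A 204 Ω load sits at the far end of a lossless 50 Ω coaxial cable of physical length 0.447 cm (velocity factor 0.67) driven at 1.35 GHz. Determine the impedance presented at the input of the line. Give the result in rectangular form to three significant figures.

λ = v/f = 0.67·c / 1.35 GHz = 0.149 m
βl = 2π·l/λ = 2π × 0.03 = 10.8°
tan(βl) = tan(10.8°) = 0.191
Z_in = Z_0·(Z_L + jZ_0·tanβl)/(Z_0 + jZ_L·tanβl)
     = 50·(204 + j9.55)/(50 + j38.9)

Z_in ≈ 132 − j93 Ω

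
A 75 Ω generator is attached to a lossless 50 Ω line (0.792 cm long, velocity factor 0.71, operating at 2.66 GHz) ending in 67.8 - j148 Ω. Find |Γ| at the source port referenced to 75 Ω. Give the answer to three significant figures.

|Γ| ≈ 0.817

λ = v/f = 0.71·c / 2.66 GHz = 0.0801 m
βl = 2π·l/λ = 2π × 0.0989 = 35.6°
tan(βl) = 0.716
Z_in = Z_0·(Z_L + jZ_0·tanβl)/(Z_0 + jZ_L·tanβl) = 9.61 − j39 Ω
Γ_s = (Z_in − Z_s)/(Z_in + Z_s) = (-65.4 − j39)/(84.6 − j39), |Γ_s| = 0.817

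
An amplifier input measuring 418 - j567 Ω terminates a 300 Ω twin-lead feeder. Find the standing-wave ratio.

VSWR ≈ 4.45

Γ = (Z_L − Z_0)/(Z_L + Z_0) = (118 − j567)/(718 − j567)
|Γ| = 579/915 = 0.633
VSWR = (1 + |Γ|)/(1 − |Γ|) = 1.63/0.367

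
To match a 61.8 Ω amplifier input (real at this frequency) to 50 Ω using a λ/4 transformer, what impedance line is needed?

Z_qwt = √(Z_0·R_L) = √(50 × 61.8) = √3090

Z_qwt ≈ 55.6 Ω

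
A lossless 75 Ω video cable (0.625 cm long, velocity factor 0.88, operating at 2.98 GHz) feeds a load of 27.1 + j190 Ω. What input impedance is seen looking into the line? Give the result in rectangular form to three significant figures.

λ = v/f = 0.88·c / 2.98 GHz = 0.0886 m
βl = 2π·l/λ = 2π × 0.0705 = 25.4°
tan(βl) = tan(25.4°) = 0.475
Z_in = Z_0·(Z_L + jZ_0·tanβl)/(Z_0 + jZ_L·tanβl)
     = 75·(27.1 + j226)/(-15.2 + j12.9)

Z_in ≈ 471 − j714 Ω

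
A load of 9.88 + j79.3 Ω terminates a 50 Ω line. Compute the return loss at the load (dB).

RL ≈ 0.97 dB

Γ = (-40.12 + j79.3)/(59.88 + j79.3), |Γ| = 0.894
RL = −20·log₁₀|Γ| = −20·log₁₀(0.894)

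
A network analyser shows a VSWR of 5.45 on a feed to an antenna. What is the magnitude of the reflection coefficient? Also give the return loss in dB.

|Γ| ≈ 0.69; return loss ≈ 3.22 dB

|Γ| = (S − 1)/(S + 1) = (5.45 − 1)/(5.45 + 1) = 4.45/6.45
RL = −20·log₁₀|Γ| = −20·log₁₀(0.69)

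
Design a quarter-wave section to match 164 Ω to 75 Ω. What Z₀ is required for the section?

Z_qwt ≈ 111 Ω

Z_qwt = √(Z_0·R_L) = √(75 × 164) = √12300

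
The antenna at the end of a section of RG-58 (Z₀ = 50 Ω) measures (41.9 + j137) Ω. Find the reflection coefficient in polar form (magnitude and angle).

Γ ≈ 0.832 ∠ 37.2°

Γ = (Z_L − Z_0)/(Z_L + Z_0) = (-8.1 + j137)/(91.9 + j137)
|Γ| = 137/165 = 0.832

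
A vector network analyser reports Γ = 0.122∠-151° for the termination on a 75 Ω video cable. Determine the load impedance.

Z_L = Z_0·(1 + Γ)/(1 − Γ) = 75·(0.893 − j0.0591)/(1.11 + j0.0591)

Z_L ≈ 60.2 − j7.22 Ω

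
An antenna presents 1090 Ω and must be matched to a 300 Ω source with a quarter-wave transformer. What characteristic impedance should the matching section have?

Z_qwt ≈ 572 Ω

Z_qwt = √(Z_0·R_L) = √(300 × 1090) = √327000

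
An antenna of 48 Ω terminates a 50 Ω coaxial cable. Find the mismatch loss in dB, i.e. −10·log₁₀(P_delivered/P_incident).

mismatch loss ≈ 0.00181 dB

Γ = (48 − 50)/(48 + 50) = -0.0204
|Γ|² = 0.000416, so P_del/P_inc = 1 − |Γ|² = 1
ML = −10·log₁₀(1 − |Γ|²)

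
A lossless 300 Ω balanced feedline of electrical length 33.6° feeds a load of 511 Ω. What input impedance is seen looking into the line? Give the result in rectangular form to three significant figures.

Z_in ≈ 323 − j166 Ω

tan(βl) = tan(33.6°) = 0.664
Z_in = Z_0·(Z_L + jZ_0·tanβl)/(Z_0 + jZ_L·tanβl)
     = 300·(511 + j199)/(300 + j340)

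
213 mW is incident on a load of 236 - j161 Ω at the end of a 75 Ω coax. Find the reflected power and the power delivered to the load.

P_reflected ≈ 90 mW; P_delivered ≈ 123 mW

|Γ| = |(161 − j161)/(311 − j161)| = 0.65
|Γ|² = 0.423
P_refl = |Γ|²·P_inc = 90 mW, P_del = (1 − |Γ|²)·P_inc = 123 mW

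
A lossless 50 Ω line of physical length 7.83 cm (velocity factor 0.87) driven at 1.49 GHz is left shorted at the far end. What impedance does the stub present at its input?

Z_in ≈ −j17.3 Ω

λ = v/f = 0.87·c / 1.49 GHz = 0.175 m
βl = 2π·l/λ = 2π × 0.447 = 161°
tan(βl) = -0.346
For a shorted stub, Z_in = jZ_0·tan(βl)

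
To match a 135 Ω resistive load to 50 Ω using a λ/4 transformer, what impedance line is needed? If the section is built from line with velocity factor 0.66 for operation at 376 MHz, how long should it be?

Z_qwt = √(Z_0·R_L) = √(50 × 135) = √6750
λ = 0.66·c/f = 0.527 m, so l = λ/4 = 0.132 m

Z_qwt ≈ 82.2 Ω; length ≈ 13.2 cm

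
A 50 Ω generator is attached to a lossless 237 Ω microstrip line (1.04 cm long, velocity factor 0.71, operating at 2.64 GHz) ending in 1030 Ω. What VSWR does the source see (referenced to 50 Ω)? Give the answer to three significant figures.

λ = v/f = 0.71·c / 2.64 GHz = 0.0807 m
βl = 2π·l/λ = 2π × 0.129 = 46.4°
tan(βl) = 1.05
Z_in = Z_0·(Z_L + jZ_0·tanβl)/(Z_0 + jZ_L·tanβl) = 99.2 − j204 Ω
Γ_s = (Z_in − Z_s)/(Z_in + Z_s) = (49.2 − j204)/(149 − j204), |Γ_s| = 0.83
VSWR = (1 + |Γ_s|)/(1 − |Γ_s|)

VSWR ≈ 10.8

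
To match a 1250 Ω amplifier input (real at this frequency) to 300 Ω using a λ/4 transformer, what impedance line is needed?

Z_qwt ≈ 612 Ω

Z_qwt = √(Z_0·R_L) = √(300 × 1250) = √375000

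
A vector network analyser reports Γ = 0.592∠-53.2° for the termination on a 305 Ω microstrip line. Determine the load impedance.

Z_L ≈ 309 − j451 Ω

Z_L = Z_0·(1 + Γ)/(1 − Γ) = 305·(1.35 − j0.474)/(0.645 + j0.474)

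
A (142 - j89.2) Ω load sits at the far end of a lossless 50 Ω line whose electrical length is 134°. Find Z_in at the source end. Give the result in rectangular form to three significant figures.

Z_in ≈ 31.4 + j57.3 Ω

tan(βl) = tan(134°) = -1.04
Z_in = Z_0·(Z_L + jZ_0·tanβl)/(Z_0 + jZ_L·tanβl)
     = 50·(142 − j141)/(-42.4 − j147)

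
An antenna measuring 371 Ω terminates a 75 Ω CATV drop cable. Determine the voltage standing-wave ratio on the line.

VSWR ≈ 4.95

Γ = (371 − 75)/(371 + 75) = 0.664
VSWR = (1 + 0.664)/(1 − 0.664)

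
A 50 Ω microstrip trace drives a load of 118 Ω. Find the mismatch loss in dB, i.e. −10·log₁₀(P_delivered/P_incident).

Γ = (118 − 50)/(118 + 50) = 0.405
|Γ|² = 0.164, so P_del/P_inc = 1 − |Γ|² = 0.836
ML = −10·log₁₀(1 − |Γ|²)

mismatch loss ≈ 0.777 dB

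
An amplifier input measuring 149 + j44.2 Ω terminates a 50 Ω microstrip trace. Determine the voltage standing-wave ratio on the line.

VSWR ≈ 3.27

Γ = (Z_L − Z_0)/(Z_L + Z_0) = (99 + j44.2)/(199 + j44.2)
|Γ| = 108/204 = 0.532
VSWR = (1 + |Γ|)/(1 − |Γ|) = 1.53/0.468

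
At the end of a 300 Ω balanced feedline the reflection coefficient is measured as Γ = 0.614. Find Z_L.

Z_L = Z_0·(1 + Γ)/(1 − Γ) = 300·(1.61)/(0.386)

Z_L ≈ 1250 Ω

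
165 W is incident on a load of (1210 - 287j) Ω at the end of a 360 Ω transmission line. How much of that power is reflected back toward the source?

P_reflected ≈ 52.1 W

|Γ| = |(850 − j287)/(1570 − j287)| = 0.562
|Γ|² = 0.316
P_refl = |Γ|²·P_inc = 52.1 W, P_del = (1 − |Γ|²)·P_inc = 113 W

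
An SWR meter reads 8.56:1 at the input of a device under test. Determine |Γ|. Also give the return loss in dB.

|Γ| = (S − 1)/(S + 1) = (8.56 − 1)/(8.56 + 1) = 7.56/9.56
RL = −20·log₁₀|Γ| = −20·log₁₀(0.791)

|Γ| ≈ 0.791; return loss ≈ 2.04 dB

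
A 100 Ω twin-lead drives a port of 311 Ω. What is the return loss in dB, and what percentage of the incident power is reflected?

Γ = (311 − 100)/(311 + 100) = 0.513
RL = −20·log₁₀(0.513) = 5.79 dB
P_refl/P_inc = |Γ|² = 0.264

RL ≈ 5.79 dB; 26.4% of incident power reflected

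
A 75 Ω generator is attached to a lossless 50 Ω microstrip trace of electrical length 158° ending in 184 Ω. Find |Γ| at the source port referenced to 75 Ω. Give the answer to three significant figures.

tan(βl) = -0.404
Z_in = Z_0·(Z_L + jZ_0·tanβl)/(Z_0 + jZ_L·tanβl) = 66.7 + j78.9 Ω
Γ_s = (Z_in − Z_s)/(Z_in + Z_s) = (-8.34 + j78.9)/(142 + j78.9), |Γ_s| = 0.489

|Γ| ≈ 0.489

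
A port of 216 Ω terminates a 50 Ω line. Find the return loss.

Γ = (216 − 50)/(216 + 50) = 0.624
RL = −20·log₁₀|Γ| = −20·log₁₀(0.624)

RL ≈ 4.1 dB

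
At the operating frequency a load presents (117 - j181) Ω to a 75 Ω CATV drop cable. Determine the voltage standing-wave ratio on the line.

Γ = (Z_L − Z_0)/(Z_L + Z_0) = (42 − j181)/(192 − j181)
|Γ| = 186/264 = 0.704
VSWR = (1 + |Γ|)/(1 − |Γ|) = 1.7/0.296

VSWR ≈ 5.76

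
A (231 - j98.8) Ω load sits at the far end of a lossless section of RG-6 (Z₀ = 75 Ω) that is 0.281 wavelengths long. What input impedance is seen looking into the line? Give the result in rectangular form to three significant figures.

βl = 2π × 0.281 = 101°
tan(βl) = tan(101°) = -5.07
Z_in = Z_0·(Z_L + jZ_0·tanβl)/(Z_0 + jZ_L·tanβl)
     = 75·(231 − j479)/(-426 − j1170)

Z_in ≈ 22.3 + j22.9 Ω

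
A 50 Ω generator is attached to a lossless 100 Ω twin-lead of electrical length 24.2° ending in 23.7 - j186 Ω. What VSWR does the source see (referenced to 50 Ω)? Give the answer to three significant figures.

VSWR ≈ 20.3

tan(βl) = 0.449
Z_in = Z_0·(Z_L + jZ_0·tanβl)/(Z_0 + jZ_L·tanβl) = 8.42 − j77.3 Ω
Γ_s = (Z_in − Z_s)/(Z_in + Z_s) = (-41.6 − j77.3)/(58.4 − j77.3), |Γ_s| = 0.906
VSWR = (1 + |Γ_s|)/(1 − |Γ_s|)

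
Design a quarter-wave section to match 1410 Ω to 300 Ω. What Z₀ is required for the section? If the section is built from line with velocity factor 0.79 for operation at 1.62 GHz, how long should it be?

Z_qwt ≈ 650 Ω; length ≈ 3.66 cm

Z_qwt = √(Z_0·R_L) = √(300 × 1410) = √423000
λ = 0.79·c/f = 0.146 m, so l = λ/4 = 0.0366 m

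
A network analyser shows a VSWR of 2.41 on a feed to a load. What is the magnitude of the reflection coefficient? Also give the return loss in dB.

|Γ| ≈ 0.413; return loss ≈ 7.67 dB

|Γ| = (S − 1)/(S + 1) = (2.41 − 1)/(2.41 + 1) = 1.41/3.41
RL = −20·log₁₀|Γ| = −20·log₁₀(0.413)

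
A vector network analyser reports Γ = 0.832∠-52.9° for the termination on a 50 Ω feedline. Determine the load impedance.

Z_L ≈ 22.4 − j96.4 Ω

Z_L = Z_0·(1 + Γ)/(1 − Γ) = 50·(1.5 − j0.664)/(0.498 + j0.664)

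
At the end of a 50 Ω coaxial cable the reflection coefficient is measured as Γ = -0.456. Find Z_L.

Z_L = Z_0·(1 + Γ)/(1 − Γ) = 50·(0.544)/(1.46)

Z_L ≈ 18.7 Ω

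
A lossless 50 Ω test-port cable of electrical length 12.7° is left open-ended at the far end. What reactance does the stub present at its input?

tan(βl) = 0.225
For an open-ended stub, Z_in = −jZ_0·cot(βl) = −jZ_0/tan(βl)

X_in ≈ -222 Ω (capacitive)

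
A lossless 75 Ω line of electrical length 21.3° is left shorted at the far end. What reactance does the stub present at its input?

X_in ≈ 29.2 Ω (inductive)

tan(βl) = 0.39
For a shorted stub, Z_in = jZ_0·tan(βl)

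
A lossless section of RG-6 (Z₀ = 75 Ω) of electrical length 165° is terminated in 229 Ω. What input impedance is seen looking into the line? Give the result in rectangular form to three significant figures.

tan(βl) = tan(165°) = -0.268
Z_in = Z_0·(Z_L + jZ_0·tanβl)/(Z_0 + jZ_L·tanβl)
     = 75·(229 − j20.1)/(75 − j61.4)

Z_in ≈ 147 + j100 Ω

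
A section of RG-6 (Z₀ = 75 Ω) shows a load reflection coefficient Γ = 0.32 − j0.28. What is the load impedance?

Z_L ≈ 114 − j77.7 Ω

Z_L = Z_0·(1 + Γ)/(1 − Γ) = 75·(1.32 − j0.28)/(0.68 + j0.28)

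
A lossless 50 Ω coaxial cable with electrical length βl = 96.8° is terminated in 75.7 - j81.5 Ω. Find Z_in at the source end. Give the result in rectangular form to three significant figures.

tan(βl) = tan(96.8°) = -8.39
Z_in = Z_0·(Z_L + jZ_0·tanβl)/(Z_0 + jZ_L·tanβl)
     = 50·(75.7 − j501)/(-633 − j635)

Z_in ≈ 16.8 + j22.7 Ω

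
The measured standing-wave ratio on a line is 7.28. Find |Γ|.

|Γ| = (S − 1)/(S + 1) = (7.28 − 1)/(7.28 + 1) = 6.28/8.28

|Γ| ≈ 0.758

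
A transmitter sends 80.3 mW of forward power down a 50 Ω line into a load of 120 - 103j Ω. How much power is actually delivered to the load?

P_delivered ≈ 48.8 mW

|Γ| = |(70 − j103)/(170 − j103)| = 0.627
|Γ|² = 0.393
P_refl = |Γ|²·P_inc = 31.5 mW, P_del = (1 − |Γ|²)·P_inc = 48.8 mW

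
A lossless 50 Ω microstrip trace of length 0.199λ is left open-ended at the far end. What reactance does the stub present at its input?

βl = 2π × 0.199 = 71.6°
tan(βl) = 3.01
For an open-ended stub, Z_in = −jZ_0·cot(βl) = −jZ_0/tan(βl)

X_in ≈ -16.6 Ω (capacitive)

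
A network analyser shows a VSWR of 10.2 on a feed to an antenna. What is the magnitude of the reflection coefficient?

|Γ| ≈ 0.821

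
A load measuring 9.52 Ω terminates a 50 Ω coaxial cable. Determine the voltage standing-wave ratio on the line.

VSWR ≈ 5.25

For a purely resistive load, VSWR = R_L/Z_0 or Z_0/R_L (whichever > 1) = 50/9.52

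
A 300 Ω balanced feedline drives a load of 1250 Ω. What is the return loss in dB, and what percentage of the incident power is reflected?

Γ = (1250 − 300)/(1250 + 300) = 0.613
RL = −20·log₁₀(0.613) = 4.25 dB
P_refl/P_inc = |Γ|² = 0.376

RL ≈ 4.25 dB; 37.6% of incident power reflected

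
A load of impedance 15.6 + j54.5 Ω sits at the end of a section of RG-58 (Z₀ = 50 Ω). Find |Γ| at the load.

|Γ| ≈ 0.756

Γ = (Z_L − Z_0)/(Z_L + Z_0) = (-34.4 + j54.5)/(65.6 + j54.5)
|Γ| = 64.4/85.3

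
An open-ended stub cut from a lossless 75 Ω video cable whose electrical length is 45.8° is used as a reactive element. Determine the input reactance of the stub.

tan(βl) = 1.03
For an open-ended stub, Z_in = −jZ_0·cot(βl) = −jZ_0/tan(βl)

X_in ≈ -72.9 Ω (capacitive)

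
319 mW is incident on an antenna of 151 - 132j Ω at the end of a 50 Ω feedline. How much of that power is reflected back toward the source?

P_reflected ≈ 152 mW

|Γ| = |(101 − j132)/(201 − j132)| = 0.691
|Γ|² = 0.478
P_refl = |Γ|²·P_inc = 152 mW, P_del = (1 − |Γ|²)·P_inc = 167 mW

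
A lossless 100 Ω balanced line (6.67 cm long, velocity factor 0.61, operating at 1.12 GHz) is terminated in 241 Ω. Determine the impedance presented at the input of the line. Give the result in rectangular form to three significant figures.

Z_in ≈ 99.2 + j90.5 Ω

λ = v/f = 0.61·c / 1.12 GHz = 0.163 m
βl = 2π·l/λ = 2π × 0.408 = 147°
tan(βl) = tan(147°) = -0.65
Z_in = Z_0·(Z_L + jZ_0·tanβl)/(Z_0 + jZ_L·tanβl)
     = 100·(241 − j65)/(100 − j157)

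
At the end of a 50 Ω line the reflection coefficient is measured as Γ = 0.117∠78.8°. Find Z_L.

Z_L = Z_0·(1 + Γ)/(1 − Γ) = 50·(1.02 + j0.115)/(0.977 − j0.115)

Z_L ≈ 50.9 + j11.9 Ω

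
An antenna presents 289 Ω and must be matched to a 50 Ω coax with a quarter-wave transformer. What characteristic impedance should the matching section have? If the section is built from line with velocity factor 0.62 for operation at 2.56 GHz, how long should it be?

Z_qwt = √(Z_0·R_L) = √(50 × 289) = √14450
λ = 0.62·c/f = 0.0727 m, so l = λ/4 = 0.0182 m

Z_qwt ≈ 120 Ω; length ≈ 1.82 cm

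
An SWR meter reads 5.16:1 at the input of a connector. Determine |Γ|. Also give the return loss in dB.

|Γ| = (S − 1)/(S + 1) = (5.16 − 1)/(5.16 + 1) = 4.16/6.16
RL = −20·log₁₀|Γ| = −20·log₁₀(0.675)

|Γ| ≈ 0.675; return loss ≈ 3.41 dB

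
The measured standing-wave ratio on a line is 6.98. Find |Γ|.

|Γ| ≈ 0.749

|Γ| = (S − 1)/(S + 1) = (6.98 − 1)/(6.98 + 1) = 5.98/7.98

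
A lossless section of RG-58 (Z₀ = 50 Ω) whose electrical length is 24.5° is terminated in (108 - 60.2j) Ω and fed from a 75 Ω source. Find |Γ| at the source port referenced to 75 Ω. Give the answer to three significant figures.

tan(βl) = 0.456
Z_in = Z_0·(Z_L + jZ_0·tanβl)/(Z_0 + jZ_L·tanβl) = 38.7 − j48.8 Ω
Γ_s = (Z_in − Z_s)/(Z_in + Z_s) = (-36.3 − j48.8)/(114 − j48.8), |Γ_s| = 0.491

|Γ| ≈ 0.491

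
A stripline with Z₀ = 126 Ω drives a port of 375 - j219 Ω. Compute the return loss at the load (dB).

Γ = (249 − j219)/(501 − j219), |Γ| = 0.606
RL = −20·log₁₀|Γ| = −20·log₁₀(0.606)

RL ≈ 4.34 dB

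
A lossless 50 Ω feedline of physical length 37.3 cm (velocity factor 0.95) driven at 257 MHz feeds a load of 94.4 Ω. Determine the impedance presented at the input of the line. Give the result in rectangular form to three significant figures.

Z_in ≈ 32.8 + j19.7 Ω

λ = v/f = 0.95·c / 257 MHz = 1.11 m
βl = 2π·l/λ = 2π × 0.336 = 121°
tan(βl) = tan(121°) = -1.66
Z_in = Z_0·(Z_L + jZ_0·tanβl)/(Z_0 + jZ_L·tanβl)
     = 50·(94.4 − j82.9)/(50 − j157)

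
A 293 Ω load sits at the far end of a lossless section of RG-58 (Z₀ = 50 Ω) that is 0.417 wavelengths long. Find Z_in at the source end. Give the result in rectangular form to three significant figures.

Z_in ≈ 31.6 + j77.6 Ω

βl = 2π × 0.417 = 150°
tan(βl) = tan(150°) = -0.575
Z_in = Z_0·(Z_L + jZ_0·tanβl)/(Z_0 + jZ_L·tanβl)
     = 50·(293 − j28.7)/(50 − j168)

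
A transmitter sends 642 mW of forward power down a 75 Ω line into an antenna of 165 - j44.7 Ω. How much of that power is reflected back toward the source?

|Γ| = |(90 − j44.7)/(240 − j44.7)| = 0.412
|Γ|² = 0.169
P_refl = |Γ|²·P_inc = 109 mW, P_del = (1 − |Γ|²)·P_inc = 533 mW

P_reflected ≈ 109 mW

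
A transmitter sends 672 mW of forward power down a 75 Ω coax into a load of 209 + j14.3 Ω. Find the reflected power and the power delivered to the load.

P_reflected ≈ 151 mW; P_delivered ≈ 521 mW

|Γ| = |(134 + j14.3)/(284 + j14.3)| = 0.474
|Γ|² = 0.225
P_refl = |Γ|²·P_inc = 151 mW, P_del = (1 − |Γ|²)·P_inc = 521 mW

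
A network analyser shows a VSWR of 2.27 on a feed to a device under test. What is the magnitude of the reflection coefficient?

|Γ| = (S − 1)/(S + 1) = (2.27 − 1)/(2.27 + 1) = 1.27/3.27

|Γ| ≈ 0.388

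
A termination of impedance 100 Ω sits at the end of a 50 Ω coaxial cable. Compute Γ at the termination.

Γ = 0.333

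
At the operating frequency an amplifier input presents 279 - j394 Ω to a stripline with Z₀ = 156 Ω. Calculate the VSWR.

Γ = (Z_L − Z_0)/(Z_L + Z_0) = (123 − j394)/(435 − j394)
|Γ| = 413/587 = 0.703
VSWR = (1 + |Γ|)/(1 − |Γ|) = 1.7/0.297

VSWR ≈ 5.74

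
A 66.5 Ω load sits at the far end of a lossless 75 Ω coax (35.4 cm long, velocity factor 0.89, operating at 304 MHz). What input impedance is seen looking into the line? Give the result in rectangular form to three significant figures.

λ = v/f = 0.89·c / 304 MHz = 0.878 m
βl = 2π·l/λ = 2π × 0.403 = 145°
tan(βl) = tan(145°) = -0.698
Z_in = Z_0·(Z_L + jZ_0·tanβl)/(Z_0 + jZ_L·tanβl)
     = 75·(66.5 − j52.3)/(75 − j46.4)

Z_in ≈ 71.5 − j8.09 Ω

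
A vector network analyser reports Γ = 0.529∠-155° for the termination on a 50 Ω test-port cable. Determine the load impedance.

Z_L ≈ 16.1 − j9.99 Ω

Z_L = Z_0·(1 + Γ)/(1 − Γ) = 50·(0.521 − j0.224)/(1.48 + j0.224)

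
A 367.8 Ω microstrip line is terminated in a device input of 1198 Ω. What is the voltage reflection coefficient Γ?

Γ = 0.53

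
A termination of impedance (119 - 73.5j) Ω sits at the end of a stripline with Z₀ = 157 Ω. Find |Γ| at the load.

|Γ| ≈ 0.29

Γ = (Z_L − Z_0)/(Z_L + Z_0) = (-38 − j73.5)/(276 − j73.5)
|Γ| = 82.7/286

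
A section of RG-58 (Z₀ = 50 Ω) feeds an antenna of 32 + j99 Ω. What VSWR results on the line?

Γ = (Z_L − Z_0)/(Z_L + Z_0) = (-18 + j99)/(82 + j99)
|Γ| = 101/129 = 0.783
VSWR = (1 + |Γ|)/(1 − |Γ|) = 1.78/0.217

VSWR ≈ 8.21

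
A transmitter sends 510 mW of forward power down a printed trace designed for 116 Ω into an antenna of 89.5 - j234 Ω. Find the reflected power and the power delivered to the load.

|Γ| = |(-26.5 − j234)/(205.5 − j234)| = 0.756
|Γ|² = 0.572
P_refl = |Γ|²·P_inc = 292 mW, P_del = (1 − |Γ|²)·P_inc = 218 mW

P_reflected ≈ 292 mW; P_delivered ≈ 218 mW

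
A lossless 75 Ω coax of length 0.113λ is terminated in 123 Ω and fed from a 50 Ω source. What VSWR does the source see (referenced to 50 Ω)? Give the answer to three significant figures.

βl = 2π × 0.113 = 40.7°
tan(βl) = 0.86
Z_in = Z_0·(Z_L + jZ_0·tanβl)/(Z_0 + jZ_L·tanβl) = 71.6 − j36.5 Ω
Γ_s = (Z_in − Z_s)/(Z_in + Z_s) = (21.6 − j36.5)/(122 − j36.5), |Γ_s| = 0.334
VSWR = (1 + |Γ_s|)/(1 − |Γ_s|)

VSWR ≈ 2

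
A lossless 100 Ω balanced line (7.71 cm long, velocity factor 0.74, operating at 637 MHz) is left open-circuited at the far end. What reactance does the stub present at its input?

X_in ≈ -18.3 Ω (capacitive)

λ = v/f = 0.74·c / 637 MHz = 0.349 m
βl = 2π·l/λ = 2π × 0.221 = 79.6°
tan(βl) = 5.47
For an open-circuited stub, Z_in = −jZ_0·cot(βl) = −jZ_0/tan(βl)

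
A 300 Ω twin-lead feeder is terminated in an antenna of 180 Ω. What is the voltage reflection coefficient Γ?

Γ = -0.25

Γ = (Z_L − Z_0)/(Z_L + Z_0) = (180 − 300)/(180 + 300) = -120/480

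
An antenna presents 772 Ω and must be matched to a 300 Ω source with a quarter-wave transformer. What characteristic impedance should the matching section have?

Z_qwt = √(Z_0·R_L) = √(300 × 772) = √231600

Z_qwt ≈ 481 Ω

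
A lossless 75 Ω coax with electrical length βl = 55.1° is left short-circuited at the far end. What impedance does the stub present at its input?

tan(βl) = 1.43
For a short-circuited stub, Z_in = jZ_0·tan(βl)

Z_in ≈ +j108 Ω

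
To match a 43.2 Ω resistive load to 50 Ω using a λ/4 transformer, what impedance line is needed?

Z_qwt ≈ 46.5 Ω

Z_qwt = √(Z_0·R_L) = √(50 × 43.2) = √2160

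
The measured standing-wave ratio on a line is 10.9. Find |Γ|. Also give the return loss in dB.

|Γ| = (S − 1)/(S + 1) = (10.9 − 1)/(10.9 + 1) = 9.9/11.9
RL = −20·log₁₀|Γ| = −20·log₁₀(0.832)

|Γ| ≈ 0.832; return loss ≈ 1.6 dB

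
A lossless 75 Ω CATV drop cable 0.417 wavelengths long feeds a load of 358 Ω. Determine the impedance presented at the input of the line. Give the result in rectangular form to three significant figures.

Z_in ≈ 55.9 + j110 Ω

βl = 2π × 0.417 = 150°
tan(βl) = tan(150°) = -0.575
Z_in = Z_0·(Z_L + jZ_0·tanβl)/(Z_0 + jZ_L·tanβl)
     = 75·(358 − j43.1)/(75 − j206)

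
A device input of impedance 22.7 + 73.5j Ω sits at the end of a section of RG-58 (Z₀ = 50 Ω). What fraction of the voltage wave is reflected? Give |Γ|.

Γ = (Z_L − Z_0)/(Z_L + Z_0) = (-27.3 + j73.5)/(72.7 + j73.5)
|Γ| = 78.4/103

|Γ| ≈ 0.758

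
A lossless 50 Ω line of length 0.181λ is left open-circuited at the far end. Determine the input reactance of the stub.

βl = 2π × 0.181 = 65.2°
tan(βl) = 2.16
For an open-circuited stub, Z_in = −jZ_0·cot(βl) = −jZ_0/tan(βl)

X_in ≈ -23.1 Ω (capacitive)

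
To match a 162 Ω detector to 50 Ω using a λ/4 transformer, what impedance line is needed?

Z_qwt = √(Z_0·R_L) = √(50 × 162) = √8100

Z_qwt ≈ 90 Ω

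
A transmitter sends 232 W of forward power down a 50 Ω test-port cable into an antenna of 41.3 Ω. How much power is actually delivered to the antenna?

Γ = (41.3 − 50)/(41.3 + 50) = -0.0953
|Γ|² = 0.00908
P_refl = |Γ|²·P_inc = 2.11 W, P_del = (1 − |Γ|²)·P_inc = 230 W

P_delivered ≈ 230 W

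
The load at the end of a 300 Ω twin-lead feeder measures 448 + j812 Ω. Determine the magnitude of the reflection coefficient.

|Γ| ≈ 0.748

Γ = (Z_L − Z_0)/(Z_L + Z_0) = (148 + j812)/(748 + j812)
|Γ| = 825/1100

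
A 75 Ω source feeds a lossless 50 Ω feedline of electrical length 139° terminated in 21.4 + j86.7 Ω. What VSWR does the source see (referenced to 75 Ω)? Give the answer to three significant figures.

tan(βl) = -0.869
Z_in = Z_0·(Z_L + jZ_0·tanβl)/(Z_0 + jZ_L·tanβl) = 5.85 + j18.1 Ω
Γ_s = (Z_in − Z_s)/(Z_in + Z_s) = (-69.2 + j18.1)/(80.8 + j18.1), |Γ_s| = 0.863
VSWR = (1 + |Γ_s|)/(1 − |Γ_s|)

VSWR ≈ 13.6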